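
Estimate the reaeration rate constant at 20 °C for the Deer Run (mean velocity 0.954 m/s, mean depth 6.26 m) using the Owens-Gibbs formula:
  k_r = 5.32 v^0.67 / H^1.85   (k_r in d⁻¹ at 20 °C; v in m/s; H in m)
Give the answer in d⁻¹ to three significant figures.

k_r = 5.32 × 0.954^0.67 / 6.26^1.85 = 5.32 × 0.9689 / 29.76 = 0.1732 d⁻¹.

k_r ≈ 0.173 d⁻¹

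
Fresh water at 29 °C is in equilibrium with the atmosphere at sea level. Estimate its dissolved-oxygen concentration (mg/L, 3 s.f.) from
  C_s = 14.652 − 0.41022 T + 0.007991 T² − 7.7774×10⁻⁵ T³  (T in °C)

C_s ≈ 7.58 mg/L

C_s = 14.652 − 0.41022×29 + 0.007991×29² − 7.7774×10⁻⁵×29³ = 7.579 mg/L.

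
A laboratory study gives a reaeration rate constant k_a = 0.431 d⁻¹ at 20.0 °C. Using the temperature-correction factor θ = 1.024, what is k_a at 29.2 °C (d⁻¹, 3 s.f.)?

k_a(T₂) = k_a(T₁) · θ^(T₂−T₁) = 0.431 × 1.024^(29.2−20.0)
= 0.431 × 1.024^9.20 = 0.431 × 1.244 = 0.5361 d⁻¹.

k_a ≈ 0.536 d⁻¹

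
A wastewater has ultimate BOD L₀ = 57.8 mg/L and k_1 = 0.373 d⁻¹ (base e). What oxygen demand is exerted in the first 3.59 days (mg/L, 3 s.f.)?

y ≈ 42.7 mg/L

y_t = L₀(1 − e^(−k_1 t)) = 57.8 × (1 − e^(−0.373×3.59))
= 57.8 × (1 − 0.2621) = 57.8 × 0.7379 = 42.65 mg/L.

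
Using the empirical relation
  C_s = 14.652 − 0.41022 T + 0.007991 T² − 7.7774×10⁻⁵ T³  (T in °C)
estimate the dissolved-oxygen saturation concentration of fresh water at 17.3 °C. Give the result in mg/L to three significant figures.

C_s = 14.652 − 0.41022×17.3 + 0.007991×17.3² − 7.7774×10⁻⁵×17.3³ = 9.544 mg/L.

C_s ≈ 9.54 mg/L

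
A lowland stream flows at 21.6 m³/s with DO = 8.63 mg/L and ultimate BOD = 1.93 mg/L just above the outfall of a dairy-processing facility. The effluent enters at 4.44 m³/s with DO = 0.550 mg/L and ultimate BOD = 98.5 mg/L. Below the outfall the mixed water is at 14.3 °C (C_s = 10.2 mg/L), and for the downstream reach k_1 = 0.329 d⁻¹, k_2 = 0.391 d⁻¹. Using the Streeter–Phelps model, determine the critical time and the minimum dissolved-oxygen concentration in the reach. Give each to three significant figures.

t_c ≈ 2.29 d; minimum DO ≈ 2.91 mg/L

Mixed DO = (21.6×8.63 + 4.44×0.550)/(21.6+4.44) = 188.9/26.04 = 7.252 mg/L.
Mixed L₀ = (21.6×1.93 + 4.44×98.5)/(26.04) = 479.0/26.04 = 18.40 mg/L.
Initial deficit D₀ = C_s − DO₀ = 10.2 − 7.252 = 2.948 mg/L.
t_c = (1/0.06200) ln[(0.391/0.329)(1 − 2.948×0.06200/(0.329×18.40))] = 16.13 × ln(1.153) = 2.290 d.
D_c = (0.329/0.391) × 18.40 × e^(−0.329×2.290) = 0.8414 × 18.40 × 0.4707 = 7.287 mg/L.
Minimum DO = 10.2 − 7.287 = 2.913 mg/L.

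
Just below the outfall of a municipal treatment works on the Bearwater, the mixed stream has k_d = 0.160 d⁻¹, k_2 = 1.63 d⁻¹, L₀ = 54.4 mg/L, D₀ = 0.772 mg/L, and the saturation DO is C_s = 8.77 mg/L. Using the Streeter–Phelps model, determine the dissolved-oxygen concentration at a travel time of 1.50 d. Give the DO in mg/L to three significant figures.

k_d L₀/(k_2−k_d) = 0.160×54.4/(1.63−0.160) = 8.704/1.470 = 5.921 mg/L.
e^(−k_d t) = e^(−0.160×1.500) = 0.7866; e^(−k_2 t) = e^(−1.63×1.500) = 0.08673.
D = 5.921 × (0.7866 − 0.08673) + 0.772 × 0.08673 = 4.144 + 0.06695 = 4.211 mg/L.
DO = C_s − D = 8.77 − 4.211 = 4.559 mg/L.

DO ≈ 4.56 mg/L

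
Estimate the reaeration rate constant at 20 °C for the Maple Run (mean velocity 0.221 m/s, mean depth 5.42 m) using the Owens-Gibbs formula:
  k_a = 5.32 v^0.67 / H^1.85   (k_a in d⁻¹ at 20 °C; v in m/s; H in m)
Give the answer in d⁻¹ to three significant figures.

k_a = 5.32 × 0.221^0.67 / 5.42^1.85 = 5.32 × 0.3637 / 22.80 = 0.08487 d⁻¹.

k_a ≈ 0.0849 d⁻¹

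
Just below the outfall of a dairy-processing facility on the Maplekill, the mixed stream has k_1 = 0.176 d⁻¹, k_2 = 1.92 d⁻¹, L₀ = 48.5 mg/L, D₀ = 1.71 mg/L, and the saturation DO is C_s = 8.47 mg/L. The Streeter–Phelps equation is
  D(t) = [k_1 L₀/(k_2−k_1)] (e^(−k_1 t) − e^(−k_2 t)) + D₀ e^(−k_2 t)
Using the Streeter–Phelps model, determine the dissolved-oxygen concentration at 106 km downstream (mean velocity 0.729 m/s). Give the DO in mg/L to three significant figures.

DO ≈ 4.96 mg/L

Travel time t = x/v = 106 km / (0.729 m/s) = 106000 m / 0.729 m/s = 145400 s = 1.683 d.
k_1 L₀/(k_2−k_1) = 0.176×48.5/(1.92−0.176) = 8.536/1.744 = 4.894 mg/L.
e^(−k_1 t) = e^(−0.176×1.683) = 0.7436; e^(−k_2 t) = e^(−1.92×1.683) = 0.03951.
D = 4.894 × (0.7436 − 0.03951) + 1.71 × 0.03951 = 3.446 + 0.06756 = 3.514 mg/L.
DO = C_s − D = 8.47 − 3.514 = 4.956 mg/L.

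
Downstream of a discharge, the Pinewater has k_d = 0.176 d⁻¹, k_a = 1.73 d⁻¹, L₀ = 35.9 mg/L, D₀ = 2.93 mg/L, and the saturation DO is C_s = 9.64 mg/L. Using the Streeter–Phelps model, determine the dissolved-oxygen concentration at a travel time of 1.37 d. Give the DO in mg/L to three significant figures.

k_d L₀/(k_a−k_d) = 0.176×35.9/(1.73−0.176) = 6.318/1.554 = 4.066 mg/L.
e^(−k_d t) = e^(−0.176×1.370) = 0.7857; e^(−k_a t) = e^(−1.73×1.370) = 0.09347.
D = 4.066 × (0.7857 − 0.09347) + 2.93 × 0.09347 = 2.815 + 0.2739 = 3.089 mg/L.
DO = C_s − D = 9.64 − 3.089 = 6.551 mg/L.

DO ≈ 6.55 mg/L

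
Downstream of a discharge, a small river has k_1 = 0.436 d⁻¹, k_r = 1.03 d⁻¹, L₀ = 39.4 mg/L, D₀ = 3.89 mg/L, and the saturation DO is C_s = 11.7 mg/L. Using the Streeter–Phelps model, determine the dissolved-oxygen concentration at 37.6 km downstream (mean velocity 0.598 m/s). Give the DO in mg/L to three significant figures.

DO ≈ 2.47 mg/L

Travel time t = x/v = 37.6 km / (0.598 m/s) = 37600 m / 0.598 m/s = 62880 s = 0.7277 d.
k_1 L₀/(k_r−k_1) = 0.436×39.4/(1.03−0.436) = 17.18/0.5940 = 28.92 mg/L.
e^(−k_1 t) = e^(−0.436×0.7277) = 0.7281; e^(−k_r t) = e^(−1.03×0.7277) = 0.4726.
D = 28.92 × (0.7281 − 0.4726) + 3.89 × 0.4726 = 7.390 + 1.838 = 9.229 mg/L.
DO = C_s − D = 11.7 − 9.229 = 2.471 mg/L.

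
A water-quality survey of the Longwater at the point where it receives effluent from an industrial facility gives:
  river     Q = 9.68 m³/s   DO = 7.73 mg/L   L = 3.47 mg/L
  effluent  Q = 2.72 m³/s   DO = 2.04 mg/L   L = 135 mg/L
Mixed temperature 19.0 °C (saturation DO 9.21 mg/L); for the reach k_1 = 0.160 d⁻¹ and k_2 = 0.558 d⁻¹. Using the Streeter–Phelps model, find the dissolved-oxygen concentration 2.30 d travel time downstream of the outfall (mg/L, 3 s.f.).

Mixed DO = (9.68×7.73 + 2.72×2.04)/(9.68+2.72) = 80.38/12.40 = 6.482 mg/L.
Mixed L₀ = (9.68×3.47 + 2.72×135)/(12.40) = 400.8/12.40 = 32.32 mg/L.
Initial deficit D₀ = C_s − DO₀ = 9.21 − 6.482 = 2.728 mg/L.
D(2.30) = [0.160×32.32/(0.558−0.160)](e^(−0.160×2.30) − e^(−0.558×2.30)) + 2.728 e^(−0.558×2.30)
= 12.99 × (0.6921 − 0.2771) + 2.728 × 0.2771 = 6.149 mg/L.
DO = 9.21 − 6.149 = 3.061 mg/L.

DO ≈ 3.06 mg/L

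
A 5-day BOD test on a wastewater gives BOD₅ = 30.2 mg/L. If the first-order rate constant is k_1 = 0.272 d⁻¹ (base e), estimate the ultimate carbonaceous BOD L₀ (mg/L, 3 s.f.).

BOD₅ = L₀(1 − e^(−5k_1)) ⇒ L₀ = BOD₅ / (1 − e^(−5×0.272))
= 30.2 / (1 − 0.2567) = 30.2 / 0.7433 = 40.63 mg/L.

L₀ ≈ 40.6 mg/L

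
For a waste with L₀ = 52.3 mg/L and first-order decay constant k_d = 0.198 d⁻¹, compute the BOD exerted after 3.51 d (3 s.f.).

y ≈ 26.2 mg/L

y_t = L₀(1 − e^(−k_d t)) = 52.3 × (1 − e^(−0.198×3.51))
= 52.3 × (1 − 0.4991) = 52.3 × 0.5009 = 26.20 mg/L.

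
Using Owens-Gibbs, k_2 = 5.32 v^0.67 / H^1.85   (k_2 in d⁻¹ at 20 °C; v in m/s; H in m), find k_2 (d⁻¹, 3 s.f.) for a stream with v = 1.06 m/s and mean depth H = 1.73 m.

k_2 ≈ 2.01 d⁻¹

k_2 = 5.32 × 1.06^0.67 / 1.73^1.85 = 5.32 × 1.040 / 2.757 = 2.007 d⁻¹.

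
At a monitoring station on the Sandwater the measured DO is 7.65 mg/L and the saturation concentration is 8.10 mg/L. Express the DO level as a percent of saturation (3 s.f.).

% saturation = C/C_s × 100 = 7.65/8.10 × 100 = 94.4 %.

94.4 % saturation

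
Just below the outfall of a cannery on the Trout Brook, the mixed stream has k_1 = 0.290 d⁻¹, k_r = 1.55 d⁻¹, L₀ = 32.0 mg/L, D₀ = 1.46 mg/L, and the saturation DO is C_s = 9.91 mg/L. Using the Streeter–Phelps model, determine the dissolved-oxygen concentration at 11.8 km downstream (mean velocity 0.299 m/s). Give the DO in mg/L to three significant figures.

Travel time t = x/v = 11.8 km / (0.299 m/s) = 11800 m / 0.299 m/s = 39460 s = 0.4568 d.
k_1 L₀/(k_r−k_1) = 0.290×32.0/(1.55−0.290) = 9.280/1.260 = 7.365 mg/L.
e^(−k_1 t) = e^(−0.290×0.4568) = 0.8759; e^(−k_r t) = e^(−1.55×0.4568) = 0.4926.
D = 7.365 × (0.8759 − 0.4926) + 1.46 × 0.4926 = 2.823 + 0.7192 = 3.542 mg/L.
DO = C_s − D = 9.91 − 3.542 = 6.368 mg/L.

DO ≈ 6.37 mg/L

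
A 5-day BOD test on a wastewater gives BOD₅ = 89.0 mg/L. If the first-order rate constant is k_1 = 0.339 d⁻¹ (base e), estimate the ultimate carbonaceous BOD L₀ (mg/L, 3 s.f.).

BOD₅ = L₀(1 − e^(−5k_1)) ⇒ L₀ = BOD₅ / (1 − e^(−5×0.339))
= 89.0 / (1 − 0.1836) = 89.0 / 0.8164 = 109.0 mg/L.

L₀ ≈ 109 mg/L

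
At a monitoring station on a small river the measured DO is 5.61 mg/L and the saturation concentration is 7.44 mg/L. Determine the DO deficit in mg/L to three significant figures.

D ≈ 1.83 mg/L

D = C_s − C = 7.44 − 5.61 = 1.83 mg/L.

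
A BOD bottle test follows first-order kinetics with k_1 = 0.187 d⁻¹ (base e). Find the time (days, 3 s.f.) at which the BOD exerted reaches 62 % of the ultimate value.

y/L₀ = 1 − e^(−k_1 t) = 0.62 ⇒ e^(−k_1 t) = 0.380
t = −ln(0.380) / 0.187 = 0.9676 / 0.187 = 5.174 d.

t ≈ 5.17 d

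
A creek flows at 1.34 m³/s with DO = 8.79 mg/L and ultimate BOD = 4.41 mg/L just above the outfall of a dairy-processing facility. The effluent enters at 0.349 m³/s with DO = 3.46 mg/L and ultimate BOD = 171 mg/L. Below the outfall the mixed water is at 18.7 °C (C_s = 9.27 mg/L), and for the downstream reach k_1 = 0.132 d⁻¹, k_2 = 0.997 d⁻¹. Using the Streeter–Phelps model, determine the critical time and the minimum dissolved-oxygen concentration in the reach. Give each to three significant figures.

t_c ≈ 1.98 d; minimum DO ≈ 5.31 mg/L

Mixed DO = (1.34×8.79 + 0.349×3.46)/(1.34+0.349) = 12.99/1.689 = 7.689 mg/L.
Mixed L₀ = (1.34×4.41 + 0.349×171)/(1.689) = 65.59/1.689 = 38.83 mg/L.
Initial deficit D₀ = C_s − DO₀ = 9.27 − 7.689 = 1.581 mg/L.
t_c = (1/0.8650) ln[(0.997/0.132)(1 − 1.581×0.8650/(0.132×38.83))] = 1.156 × ln(5.537) = 1.979 d.
D_c = (0.132/0.997) × 38.83 × e^(−0.132×1.979) = 0.1324 × 38.83 × 0.7701 = 3.960 mg/L.
Minimum DO = 9.27 − 3.960 = 5.310 mg/L.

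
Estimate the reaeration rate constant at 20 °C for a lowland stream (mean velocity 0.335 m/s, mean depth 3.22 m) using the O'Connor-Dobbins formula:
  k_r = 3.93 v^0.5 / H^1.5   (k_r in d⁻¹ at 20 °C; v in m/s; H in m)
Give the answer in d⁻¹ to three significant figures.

k_r = 3.93 × 0.335^0.5 / 3.22^1.5 = 3.93 × 0.5788 / 5.778 = 0.3937 d⁻¹.

k_r ≈ 0.394 d⁻¹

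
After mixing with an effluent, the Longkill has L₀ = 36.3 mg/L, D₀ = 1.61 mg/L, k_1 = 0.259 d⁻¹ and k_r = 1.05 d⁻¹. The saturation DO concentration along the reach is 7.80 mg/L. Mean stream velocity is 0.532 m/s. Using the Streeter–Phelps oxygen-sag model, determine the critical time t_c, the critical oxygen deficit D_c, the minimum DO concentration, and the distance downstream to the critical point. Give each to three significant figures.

t_c ≈ 1.59 d; D_c ≈ 5.94 mg/L; min DO ≈ 1.86 mg/L; x_c ≈ 72.9 km

At the critical point dD/dt = 0, so k_1 L₀ e^(−k_1 t) = k_r D. Substituting D(t) from the Streeter–Phelps equation and solving for t gives
t_c = ln[(k_r/k_1)(1 − D₀(k_r−k_1)/(k_1 L₀))] / (k_r−k_1).
Here k_r−k_1 = 0.7910 d⁻¹ and 1 − D₀(k_r−k_1)/(k_1 L₀) = 1 − 1.61×0.7910/(0.259×36.3) = 0.8645, so
t_c = ln(4.054 × 0.8645) / 0.7910 = 1.254 / 0.7910 = 1.586 d.
L(t_c) = L₀ e^(−k_1 t_c) = 36.3 × 0.6632 = 24.07 mg/L, and at the critical point k_r D_c = k_1 L, so D_c = (0.259/1.05) × 24.07 = 5.938 mg/L.
Minimum DO = C_s − D_c = 7.80 − 5.938 = 1.862 mg/L.
x_c = v t_c = 0.532 m/s × 1.586 d × 86400 s/d = 72880 m ≈ 72.9 km.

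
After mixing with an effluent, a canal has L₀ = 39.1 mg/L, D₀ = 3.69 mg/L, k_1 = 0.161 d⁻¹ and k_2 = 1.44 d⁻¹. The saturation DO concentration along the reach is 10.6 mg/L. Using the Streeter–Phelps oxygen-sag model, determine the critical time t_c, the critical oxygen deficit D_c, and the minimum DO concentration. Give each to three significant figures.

t_c ≈ 0.630 d; D_c ≈ 3.95 mg/L; min DO ≈ 6.65 mg/L

t_c = [1/(k_2−k_1)] ln[(k_2/k_1)(1 − D₀(k_2−k_1)/(k_1 L₀))]
= [1/(1.44−0.161)] ln[(1.44/0.161)(1 − 3.69×1.279/(0.161×39.1))]
= (1/1.279) ln[8.944 × 0.2503] = 0.7819 × ln(2.239) = 0.7819 × 0.8059 = 0.6301 d.
D_c = (k_1/k_2) L₀ e^(−k_1 t_c) = (0.161/1.44) × 39.1 × e^(−0.161×0.6301) = 0.1118 × 39.1 × 0.9035 = 3.950 mg/L.
Minimum DO = C_s − D_c = 10.6 − 3.950 = 6.650 mg/L.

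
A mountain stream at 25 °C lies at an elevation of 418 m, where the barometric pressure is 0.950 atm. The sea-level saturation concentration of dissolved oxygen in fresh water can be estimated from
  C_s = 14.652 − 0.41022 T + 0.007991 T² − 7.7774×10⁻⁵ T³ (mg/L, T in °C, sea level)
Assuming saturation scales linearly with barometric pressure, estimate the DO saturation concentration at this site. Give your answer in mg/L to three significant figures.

At sea level: C_s = 14.652 − 0.41022×25 + 0.007991×25² − 7.7774×10⁻⁵×25³ = 8.176 mg/L.
Pressure correction: C_s' = 8.176 × 0.950 = 7.767 mg/L.

C_s ≈ 7.77 mg/L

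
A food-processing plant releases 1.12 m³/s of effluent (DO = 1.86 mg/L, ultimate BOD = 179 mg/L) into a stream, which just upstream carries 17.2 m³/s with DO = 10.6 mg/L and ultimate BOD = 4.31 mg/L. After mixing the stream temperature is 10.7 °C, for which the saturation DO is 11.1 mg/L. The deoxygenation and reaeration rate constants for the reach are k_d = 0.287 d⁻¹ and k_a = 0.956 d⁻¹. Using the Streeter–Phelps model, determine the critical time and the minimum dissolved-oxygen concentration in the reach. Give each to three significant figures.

t_c ≈ 1.54 d; minimum DO ≈ 8.20 mg/L

Mixed DO = (17.2×10.6 + 1.12×1.86)/(17.2+1.12) = 184.4/18.32 = 10.07 mg/L.
Mixed L₀ = (17.2×4.31 + 1.12×179)/(18.32) = 274.6/18.32 = 14.99 mg/L.
Initial deficit D₀ = C_s − DO₀ = 11.1 − 10.07 = 1.034 mg/L.
t_c = (1/0.6690) ln[(0.956/0.287)(1 − 1.034×0.6690/(0.287×14.99))] = 1.495 × ln(2.795) = 1.536 d.
D_c = (0.287/0.956) × 14.99 × e^(−0.287×1.536) = 0.3002 × 14.99 × 0.6434 = 2.895 mg/L.
Minimum DO = 11.1 − 2.895 = 8.205 mg/L.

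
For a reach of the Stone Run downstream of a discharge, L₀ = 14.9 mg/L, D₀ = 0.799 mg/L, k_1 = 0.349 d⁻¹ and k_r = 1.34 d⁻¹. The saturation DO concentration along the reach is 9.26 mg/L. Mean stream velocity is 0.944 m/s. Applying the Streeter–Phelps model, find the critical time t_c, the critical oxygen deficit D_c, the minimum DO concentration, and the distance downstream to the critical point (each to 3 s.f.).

t_c ≈ 1.19 d; D_c ≈ 2.56 mg/L; min DO ≈ 6.70 mg/L; x_c ≈ 97.1 km

At the critical point dD/dt = 0, so k_1 L₀ e^(−k_1 t) = k_r D. Substituting D(t) from the Streeter–Phelps equation and solving for t gives
t_c = ln[(k_r/k_1)(1 − D₀(k_r−k_1)/(k_1 L₀))] / (k_r−k_1).
Here k_r−k_1 = 0.9910 d⁻¹ and 1 − D₀(k_r−k_1)/(k_1 L₀) = 1 − 0.799×0.9910/(0.349×14.9) = 0.8477, so
t_c = ln(3.840 × 0.8477) / 0.9910 = 1.180 / 0.9910 = 1.191 d.
L(t_c) = L₀ e^(−k_1 t_c) = 14.9 × 0.6599 = 9.833 mg/L, and at the critical point k_r D_c = k_1 L, so D_c = (0.349/1.34) × 9.833 = 2.561 mg/L.
Minimum DO = C_s − D_c = 9.26 − 2.561 = 6.699 mg/L.
x_c = v t_c = 0.944 m/s × 1.191 d × 86400 s/d = 97130 m ≈ 97.1 km.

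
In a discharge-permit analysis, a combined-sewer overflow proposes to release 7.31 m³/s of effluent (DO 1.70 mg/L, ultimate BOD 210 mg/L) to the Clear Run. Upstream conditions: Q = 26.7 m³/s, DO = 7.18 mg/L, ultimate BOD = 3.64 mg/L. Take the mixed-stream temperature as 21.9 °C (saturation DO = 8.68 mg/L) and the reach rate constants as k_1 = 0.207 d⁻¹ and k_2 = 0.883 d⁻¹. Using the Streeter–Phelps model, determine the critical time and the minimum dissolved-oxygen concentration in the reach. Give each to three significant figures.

Mixed DO = (26.7×7.18 + 7.31×1.70)/(26.7+7.31) = 204.1/34.01 = 6.002 mg/L.
Mixed L₀ = (26.7×3.64 + 7.31×210)/(34.01) = 1632/34.01 = 47.99 mg/L.
Initial deficit D₀ = C_s − DO₀ = 8.68 − 6.002 = 2.678 mg/L.
t_c = (1/0.6760) ln[(0.883/0.207)(1 − 2.678×0.6760/(0.207×47.99))] = 1.479 × ln(3.488) = 1.848 d.
D_c = (0.207/0.883) × 47.99 × e^(−0.207×1.848) = 0.2344 × 47.99 × 0.6821 = 7.674 mg/L.
Minimum DO = 8.68 − 7.674 = 1.006 mg/L.

t_c ≈ 1.85 d; minimum DO ≈ 1.01 mg/L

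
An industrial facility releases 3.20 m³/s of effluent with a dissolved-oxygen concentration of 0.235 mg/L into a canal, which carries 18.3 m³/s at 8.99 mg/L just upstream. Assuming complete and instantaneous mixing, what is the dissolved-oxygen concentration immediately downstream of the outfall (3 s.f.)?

7.69 mg/L

Flow-weighted mixing: C = (Q_r C_r + Q_w C_w)/(Q_r + Q_w)
= (18.3×8.99 + 3.20×0.235)/(18.3 + 3.20) = 165.3/21.50 = 7.687 mg/L.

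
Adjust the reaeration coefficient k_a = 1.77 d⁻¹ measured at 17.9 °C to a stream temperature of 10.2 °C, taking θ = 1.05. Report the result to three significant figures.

k_a(T₂) = k_a(T₁) · θ^(T₂−T₁) = 1.77 × 1.05^(10.2−17.9)
= 1.77 × 1.05^-7.70 = 1.77 × 0.6868 = 1.216 d⁻¹.

k_a ≈ 1.22 d⁻¹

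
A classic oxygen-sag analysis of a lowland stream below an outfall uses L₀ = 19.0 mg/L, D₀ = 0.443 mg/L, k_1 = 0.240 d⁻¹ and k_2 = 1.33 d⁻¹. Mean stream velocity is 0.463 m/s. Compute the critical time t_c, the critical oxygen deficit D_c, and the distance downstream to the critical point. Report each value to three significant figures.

With k_2/k_1 = 5.542 and 1 − D₀(k_2−k_1)/(k_1 L₀) = 0.8941,
t_c = ln(5.542 × 0.8941) / (1.33 − 0.240) = ln(4.955) / 1.090 = 1.600/1.090 = 1.468 d.
L(t_c) = L₀ e^(−k_1 t_c) = 19.0 × 0.7030 = 13.36 mg/L, and at the critical point k_2 D_c = k_1 L, so D_c = (0.240/1.33) × 13.36 = 2.410 mg/L.
x_c = v t_c = 0.463 m/s × 1.468 d × 86400 s/d = 58730 m ≈ 58.7 km.

t_c ≈ 1.47 d; D_c ≈ 2.41 mg/L; x_c ≈ 58.7 km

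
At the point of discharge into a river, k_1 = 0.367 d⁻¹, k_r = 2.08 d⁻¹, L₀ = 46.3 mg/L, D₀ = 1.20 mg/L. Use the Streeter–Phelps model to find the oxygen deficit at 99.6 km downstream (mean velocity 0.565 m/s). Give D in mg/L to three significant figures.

Travel time t = x/v = 99.6 km / (0.565 m/s) = 99600 m / 0.565 m/s = 176300 s = 2.040 d.
k_1 L₀/(k_r−k_1) = 0.367×46.3/(2.08−0.367) = 16.99/1.713 = 9.919 mg/L.
e^(−k_1 t) = e^(−0.367×2.040) = 0.4729; e^(−k_r t) = e^(−2.08×2.040) = 0.01435.
D = 9.919 × (0.4729 − 0.01435) + 1.20 × 0.01435 = 4.549 + 0.01722 = 4.566 mg/L.

D ≈ 4.57 mg/L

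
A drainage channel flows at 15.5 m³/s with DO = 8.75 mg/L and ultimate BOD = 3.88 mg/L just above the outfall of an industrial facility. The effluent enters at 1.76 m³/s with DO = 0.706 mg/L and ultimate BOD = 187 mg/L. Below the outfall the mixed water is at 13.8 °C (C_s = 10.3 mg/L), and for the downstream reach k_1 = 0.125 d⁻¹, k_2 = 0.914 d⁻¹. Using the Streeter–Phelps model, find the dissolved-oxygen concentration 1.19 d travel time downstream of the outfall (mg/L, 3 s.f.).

DO ≈ 7.63 mg/L

Mixed DO = (15.5×8.75 + 1.76×0.706)/(15.5+1.76) = 136.9/17.26 = 7.930 mg/L.
Mixed L₀ = (15.5×3.88 + 1.76×187)/(17.26) = 389.3/17.26 = 22.55 mg/L.
Initial deficit D₀ = C_s − DO₀ = 10.3 − 7.930 = 2.370 mg/L.
D(1.19) = [0.125×22.55/(0.914−0.125)](e^(−0.125×1.19) − e^(−0.914×1.19)) + 2.370 e^(−0.914×1.19)
= 3.573 × (0.8618 − 0.3370) + 2.370 × 0.3370 = 2.674 mg/L.
DO = 10.3 − 2.674 = 7.626 mg/L.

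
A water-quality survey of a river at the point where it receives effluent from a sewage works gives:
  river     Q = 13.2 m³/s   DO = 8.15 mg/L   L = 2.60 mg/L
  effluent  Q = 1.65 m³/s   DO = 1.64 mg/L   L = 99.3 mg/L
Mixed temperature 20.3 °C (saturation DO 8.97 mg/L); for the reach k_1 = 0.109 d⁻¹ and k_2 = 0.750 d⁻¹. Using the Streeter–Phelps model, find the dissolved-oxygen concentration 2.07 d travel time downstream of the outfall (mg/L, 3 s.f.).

Mixed DO = (13.2×8.15 + 1.65×1.64)/(13.2+1.65) = 110.3/14.85 = 7.427 mg/L.
Mixed L₀ = (13.2×2.60 + 1.65×99.3)/(14.85) = 198.2/14.85 = 13.34 mg/L.
Initial deficit D₀ = C_s − DO₀ = 8.97 − 7.427 = 1.543 mg/L.
D(2.07) = [0.109×13.34/(0.750−0.109)](e^(−0.109×2.07) − e^(−0.750×2.07)) + 1.543 e^(−0.750×2.07)
= 2.269 × (0.7980 − 0.2117) + 1.543 × 0.2117 = 1.657 mg/L.
DO = 8.97 − 1.657 = 7.313 mg/L.

DO ≈ 7.31 mg/L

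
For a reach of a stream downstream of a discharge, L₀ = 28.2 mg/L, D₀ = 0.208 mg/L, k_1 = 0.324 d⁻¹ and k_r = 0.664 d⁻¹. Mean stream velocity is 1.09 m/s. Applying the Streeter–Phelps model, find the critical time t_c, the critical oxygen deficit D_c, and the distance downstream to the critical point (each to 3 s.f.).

t_c = [1/(k_r−k_1)] ln[(k_r/k_1)(1 − D₀(k_r−k_1)/(k_1 L₀))]
= [1/(0.664−0.324)] ln[(0.664/0.324)(1 − 0.208×0.3400/(0.324×28.2))]
= (1/0.3400) ln[2.049 × 0.9923] = 2.941 × ln(2.034) = 2.941 × 0.7098 = 2.088 d.
D_c = (k_1/k_r) L₀ e^(−k_1 t_c) = (0.324/0.664) × 28.2 × e^(−0.324×2.088) = 0.4880 × 28.2 × 0.5085 = 6.997 mg/L.
x_c = v t_c = 1.09 m/s × 2.088 d × 86400 s/d = 196600 m ≈ 197 km.

t_c ≈ 2.09 d; D_c ≈ 7.00 mg/L; x_c ≈ 197 km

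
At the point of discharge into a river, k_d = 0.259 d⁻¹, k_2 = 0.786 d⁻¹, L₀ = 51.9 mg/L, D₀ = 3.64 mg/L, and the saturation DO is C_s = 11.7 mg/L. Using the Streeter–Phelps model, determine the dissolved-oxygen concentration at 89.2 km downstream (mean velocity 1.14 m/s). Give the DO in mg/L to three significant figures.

Travel time t = x/v = 89.2 km / (1.14 m/s) = 89200 m / 1.14 m/s = 78250 s = 0.9056 d.
k_d L₀/(k_2−k_d) = 0.259×51.9/(0.786−0.259) = 13.44/0.5270 = 25.51 mg/L.
e^(−k_d t) = e^(−0.259×0.9056) = 0.7909; e^(−k_2 t) = e^(−0.786×0.9056) = 0.4908.
D = 25.51 × (0.7909 − 0.4908) + 3.64 × 0.4908 = 7.656 + 1.786 = 9.443 mg/L.
DO = C_s − D = 11.7 − 9.443 = 2.257 mg/L.

DO ≈ 2.26 mg/L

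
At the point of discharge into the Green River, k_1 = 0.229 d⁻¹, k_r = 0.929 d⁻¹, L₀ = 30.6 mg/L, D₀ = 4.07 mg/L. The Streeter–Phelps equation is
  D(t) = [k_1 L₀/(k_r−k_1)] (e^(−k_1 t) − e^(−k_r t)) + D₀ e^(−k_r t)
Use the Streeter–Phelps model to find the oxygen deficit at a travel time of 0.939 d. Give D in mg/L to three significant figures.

D ≈ 5.59 mg/L

k_1 L₀/(k_r−k_1) = 0.229×30.6/(0.929−0.229) = 7.007/0.7000 = 10.01 mg/L.
e^(−k_1 t) = e^(−0.229×0.9390) = 0.8065; e^(−k_r t) = e^(−0.929×0.9390) = 0.4180.
D = 10.01 × (0.8065 − 0.4180) + 4.07 × 0.4180 = 3.890 + 1.701 = 5.591 mg/L.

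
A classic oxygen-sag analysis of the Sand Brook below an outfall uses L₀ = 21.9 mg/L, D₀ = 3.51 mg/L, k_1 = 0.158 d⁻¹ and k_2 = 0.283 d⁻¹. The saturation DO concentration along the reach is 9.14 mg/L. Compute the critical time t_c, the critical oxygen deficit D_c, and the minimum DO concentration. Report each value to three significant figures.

At the critical point dD/dt = 0, so k_1 L₀ e^(−k_1 t) = k_2 D. Substituting D(t) from the Streeter–Phelps equation and solving for t gives
t_c = ln[(k_2/k_1)(1 − D₀(k_2−k_1)/(k_1 L₀))] / (k_2−k_1).
Here k_2−k_1 = 0.1250 d⁻¹ and 1 − D₀(k_2−k_1)/(k_1 L₀) = 1 − 3.51×0.1250/(0.158×21.9) = 0.8732, so
t_c = ln(1.791 × 0.8732) / 0.1250 = 0.4473 / 0.1250 = 3.578 d.
D_c = (k_1/k_2) L₀ e^(−k_1 t_c) = (0.158/0.283) × 21.9 × e^(−0.158×3.578) = 0.5583 × 21.9 × 0.5682 = 6.947 mg/L.
Minimum DO = C_s − D_c = 9.14 − 6.947 = 2.193 mg/L.

t_c ≈ 3.58 d; D_c ≈ 6.95 mg/L; min DO ≈ 2.19 mg/L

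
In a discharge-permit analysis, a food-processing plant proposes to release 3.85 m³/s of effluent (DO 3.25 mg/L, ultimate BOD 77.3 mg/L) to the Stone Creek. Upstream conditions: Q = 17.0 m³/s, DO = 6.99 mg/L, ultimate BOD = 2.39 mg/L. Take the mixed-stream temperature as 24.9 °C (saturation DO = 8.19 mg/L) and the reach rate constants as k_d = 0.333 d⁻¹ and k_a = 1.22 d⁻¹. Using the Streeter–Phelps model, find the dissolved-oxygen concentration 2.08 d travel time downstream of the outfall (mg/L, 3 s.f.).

Mixed DO = (17.0×6.99 + 3.85×3.25)/(17.0+3.85) = 131.3/20.85 = 6.299 mg/L.
Mixed L₀ = (17.0×2.39 + 3.85×77.3)/(20.85) = 338.2/20.85 = 16.22 mg/L.
Initial deficit D₀ = C_s − DO₀ = 8.19 − 6.299 = 1.891 mg/L.
D(2.08) = [0.333×16.22/(1.22−0.333)](e^(−0.333×2.08) − e^(−1.22×2.08)) + 1.891 e^(−1.22×2.08)
= 6.090 × (0.5003 − 0.07906) + 1.891 × 0.07906 = 2.715 mg/L.
DO = 8.19 − 2.715 = 5.475 mg/L.

DO ≈ 5.48 mg/L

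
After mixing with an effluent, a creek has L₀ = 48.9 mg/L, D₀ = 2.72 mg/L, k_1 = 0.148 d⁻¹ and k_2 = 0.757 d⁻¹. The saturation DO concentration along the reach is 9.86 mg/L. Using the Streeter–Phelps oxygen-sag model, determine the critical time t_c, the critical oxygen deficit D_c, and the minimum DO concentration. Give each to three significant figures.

t_c = [1/(k_2−k_1)] ln[(k_2/k_1)(1 − D₀(k_2−k_1)/(k_1 L₀))]
= [1/(0.757−0.148)] ln[(0.757/0.148)(1 − 2.72×0.6090/(0.148×48.9))]
= (1/0.6090) ln[5.115 × 0.7711] = 1.642 × ln(3.944) = 1.642 × 1.372 = 2.253 d.
D_c = (k_1/k_2) L₀ e^(−k_1 t_c) = (0.148/0.757) × 48.9 × e^(−0.148×2.253) = 0.1955 × 48.9 × 0.7164 = 6.849 mg/L.
Minimum DO = C_s − D_c = 9.86 − 6.849 = 3.011 mg/L.

t_c ≈ 2.25 d; D_c ≈ 6.85 mg/L; min DO ≈ 3.01 mg/L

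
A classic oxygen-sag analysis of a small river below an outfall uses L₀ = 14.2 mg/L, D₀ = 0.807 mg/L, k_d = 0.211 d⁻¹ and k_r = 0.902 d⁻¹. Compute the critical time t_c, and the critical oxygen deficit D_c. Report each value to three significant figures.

t_c ≈ 1.80 d; D_c ≈ 2.27 mg/L

t_c = [1/(k_r−k_d)] ln[(k_r/k_d)(1 − D₀(k_r−k_d)/(k_d L₀))]
= [1/(0.902−0.211)] ln[(0.902/0.211)(1 − 0.807×0.6910/(0.211×14.2))]
= (1/0.6910) ln[4.275 × 0.8139] = 1.447 × ln(3.479) = 1.447 × 1.247 = 1.804 d.
L(t_c) = L₀ e^(−k_d t_c) = 14.2 × 0.6834 = 9.704 mg/L, and at the critical point k_r D_c = k_d L, so D_c = (0.211/0.902) × 9.704 = 2.270 mg/L.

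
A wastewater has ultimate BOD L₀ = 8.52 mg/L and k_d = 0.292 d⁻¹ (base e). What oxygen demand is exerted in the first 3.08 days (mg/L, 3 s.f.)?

y ≈ 5.05 mg/L

y_t = L₀(1 − e^(−k_d t)) = 8.52 × (1 − e^(−0.292×3.08))
= 8.52 × (1 − 0.4068) = 8.52 × 0.5932 = 5.054 mg/L.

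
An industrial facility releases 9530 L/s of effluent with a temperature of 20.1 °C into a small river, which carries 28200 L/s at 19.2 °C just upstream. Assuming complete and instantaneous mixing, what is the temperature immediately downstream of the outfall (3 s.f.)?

19.4 °C

Flow-weighted mixing: C = (Q_r C_r + Q_w C_w)/(Q_r + Q_w)
= (28200×19.2 + 9530×20.1)/(28200 + 9530) = 733000/37730 = 19.43 °C.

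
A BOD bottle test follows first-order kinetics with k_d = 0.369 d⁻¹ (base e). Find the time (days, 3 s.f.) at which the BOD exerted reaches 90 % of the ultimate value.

y/L₀ = 1 − e^(−k_d t) = 0.90 ⇒ e^(−k_d t) = 0.100
t = −ln(0.100) / 0.369 = 2.303 / 0.369 = 6.240 d.

t ≈ 6.24 d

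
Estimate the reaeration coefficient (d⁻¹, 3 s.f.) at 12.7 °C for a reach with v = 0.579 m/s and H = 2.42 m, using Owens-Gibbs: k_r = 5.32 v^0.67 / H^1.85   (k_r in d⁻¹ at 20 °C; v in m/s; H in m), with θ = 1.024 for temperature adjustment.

k_r ≈ 0.605 d⁻¹

k_r(20) = 5.32 × 0.579^0.67 / 2.42^1.85 = 5.32 × 0.6934 / 5.129 = 0.7192 d⁻¹.
k_r(12.7) = 0.7192 × 1.024^(12.7−20) = 0.7192 × 0.8410 = 0.6049 d⁻¹.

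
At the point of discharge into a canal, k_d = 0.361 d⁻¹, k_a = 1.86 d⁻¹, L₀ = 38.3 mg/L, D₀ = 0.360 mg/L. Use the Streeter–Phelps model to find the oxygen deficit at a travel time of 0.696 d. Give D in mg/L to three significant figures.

k_d L₀/(k_a−k_d) = 0.361×38.3/(1.86−0.361) = 13.83/1.499 = 9.224 mg/L.
e^(−k_d t) = e^(−0.361×0.6960) = 0.7778; e^(−k_a t) = e^(−1.86×0.6960) = 0.2740.
D = 9.224 × (0.7778 − 0.2740) + 0.360 × 0.2740 = 4.647 + 0.09865 = 4.746 mg/L.

D ≈ 4.75 mg/L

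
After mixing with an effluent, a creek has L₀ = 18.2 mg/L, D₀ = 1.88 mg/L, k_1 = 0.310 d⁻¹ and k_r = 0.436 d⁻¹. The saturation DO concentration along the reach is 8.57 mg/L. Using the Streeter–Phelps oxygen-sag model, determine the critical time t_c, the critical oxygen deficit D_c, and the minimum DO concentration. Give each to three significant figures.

t_c ≈ 2.37 d; D_c ≈ 6.21 mg/L; min DO ≈ 2.36 mg/L

With k_r/k_1 = 1.406 and 1 − D₀(k_r−k_1)/(k_1 L₀) = 0.9580,
t_c = ln(1.406 × 0.9580) / (0.436 − 0.310) = ln(1.347) / 0.1260 = 0.2982/0.1260 = 2.366 d.
L(t_c) = L₀ e^(−k_1 t_c) = 18.2 × 0.4802 = 8.739 mg/L, and at the critical point k_r D_c = k_1 L, so D_c = (0.310/0.436) × 8.739 = 6.214 mg/L.
Minimum DO = C_s − D_c = 8.57 − 6.214 = 2.356 mg/L.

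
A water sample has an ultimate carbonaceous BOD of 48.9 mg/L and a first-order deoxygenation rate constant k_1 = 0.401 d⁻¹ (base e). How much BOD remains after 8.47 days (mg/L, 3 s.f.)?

L_t = L₀ e^(−k_1 t) = 48.9 × e^(−0.401×8.47) = 48.9 × 0.03349 = 1.638 mg/L.

L ≈ 1.64 mg/L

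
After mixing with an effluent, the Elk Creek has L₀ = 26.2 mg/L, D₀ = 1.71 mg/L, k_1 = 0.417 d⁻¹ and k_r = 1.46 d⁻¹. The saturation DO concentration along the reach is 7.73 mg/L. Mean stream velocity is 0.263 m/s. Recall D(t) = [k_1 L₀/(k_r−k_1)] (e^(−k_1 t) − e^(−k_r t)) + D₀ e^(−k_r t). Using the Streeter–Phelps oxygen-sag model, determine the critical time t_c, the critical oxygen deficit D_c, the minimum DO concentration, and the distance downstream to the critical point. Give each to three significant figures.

t_c ≈ 1.03 d; D_c ≈ 4.87 mg/L; min DO ≈ 2.86 mg/L; x_c ≈ 23.4 km

t_c = [1/(k_r−k_1)] ln[(k_r/k_1)(1 − D₀(k_r−k_1)/(k_1 L₀))]
= [1/(1.46−0.417)] ln[(1.46/0.417)(1 − 1.71×1.043/(0.417×26.2))]
= (1/1.043) ln[3.501 × 0.8368] = 0.9588 × ln(2.930) = 0.9588 × 1.075 = 1.031 d.
D_c = (k_1/k_r) L₀ e^(−k_1 t_c) = (0.417/1.46) × 26.2 × e^(−0.417×1.031) = 0.2856 × 26.2 × 0.6507 = 4.869 mg/L.
Minimum DO = C_s − D_c = 7.73 − 4.869 = 2.861 mg/L.
x_c = v t_c = 0.263 m/s × 1.031 d × 86400 s/d = 23420 m ≈ 23.4 km.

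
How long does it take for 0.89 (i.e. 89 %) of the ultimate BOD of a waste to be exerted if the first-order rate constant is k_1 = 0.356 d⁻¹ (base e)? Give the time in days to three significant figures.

y/L₀ = 1 − e^(−k_1 t) = 0.89 ⇒ e^(−k_1 t) = 0.110
t = −ln(0.110) / 0.356 = 2.207 / 0.356 = 6.200 d.

t ≈ 6.20 d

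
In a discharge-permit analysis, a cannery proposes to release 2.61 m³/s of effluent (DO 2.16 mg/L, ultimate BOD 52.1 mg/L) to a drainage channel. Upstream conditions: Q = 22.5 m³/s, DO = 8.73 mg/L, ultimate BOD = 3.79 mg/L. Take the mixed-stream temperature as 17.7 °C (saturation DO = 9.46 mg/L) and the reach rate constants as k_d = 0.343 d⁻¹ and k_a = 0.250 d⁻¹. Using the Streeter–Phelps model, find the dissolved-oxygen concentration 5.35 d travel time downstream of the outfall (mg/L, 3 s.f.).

DO ≈ 5.75 mg/L

Mixed DO = (22.5×8.73 + 2.61×2.16)/(22.5+2.61) = 202.1/25.11 = 8.047 mg/L.
Mixed L₀ = (22.5×3.79 + 2.61×52.1)/(25.11) = 221.3/25.11 = 8.811 mg/L.
Initial deficit D₀ = C_s − DO₀ = 9.46 − 8.047 = 1.413 mg/L.
D(5.35) = [0.343×8.811/(0.250−0.343)](e^(−0.343×5.35) − e^(−0.250×5.35)) + 1.413 e^(−0.250×5.35)
= -32.50 × (0.1596 − 0.2625) + 1.413 × 0.2625 = 3.715 mg/L.
DO = 9.46 − 3.715 = 5.745 mg/L.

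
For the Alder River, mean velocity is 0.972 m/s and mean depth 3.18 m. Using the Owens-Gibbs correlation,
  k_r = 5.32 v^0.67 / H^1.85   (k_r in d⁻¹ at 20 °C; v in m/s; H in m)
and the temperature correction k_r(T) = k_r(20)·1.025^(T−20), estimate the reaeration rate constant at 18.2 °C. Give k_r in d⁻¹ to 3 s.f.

k_r ≈ 0.587 d⁻¹

k_r(20) = 5.32 × 0.972^0.67 / 3.18^1.85 = 5.32 × 0.9812 / 8.501 = 0.6140 d⁻¹.
k_r(18.2) = 0.6140 × 1.025^(18.2−20) = 0.6140 × 0.9565 = 0.5873 d⁻¹.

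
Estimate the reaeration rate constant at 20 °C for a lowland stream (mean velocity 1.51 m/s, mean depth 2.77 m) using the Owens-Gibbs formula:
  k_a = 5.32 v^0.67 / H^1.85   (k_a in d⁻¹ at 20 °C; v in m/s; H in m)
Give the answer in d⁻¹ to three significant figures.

k_a ≈ 1.06 d⁻¹

k_a = 5.32 × 1.51^0.67 / 2.77^1.85 = 5.32 × 1.318 / 6.585 = 1.065 d⁻¹.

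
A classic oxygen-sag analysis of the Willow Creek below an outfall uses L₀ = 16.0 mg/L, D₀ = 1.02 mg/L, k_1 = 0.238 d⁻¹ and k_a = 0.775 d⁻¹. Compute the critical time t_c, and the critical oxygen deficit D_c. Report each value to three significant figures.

t_c ≈ 1.91 d; D_c ≈ 3.12 mg/L

At the critical point dD/dt = 0, so k_1 L₀ e^(−k_1 t) = k_a D. Substituting D(t) from the Streeter–Phelps equation and solving for t gives
t_c = ln[(k_a/k_1)(1 − D₀(k_a−k_1)/(k_1 L₀))] / (k_a−k_1).
Here k_a−k_1 = 0.5370 d⁻¹ and 1 − D₀(k_a−k_1)/(k_1 L₀) = 1 − 1.02×0.5370/(0.238×16.0) = 0.8562, so
t_c = ln(3.256 × 0.8562) / 0.5370 = 1.025 / 0.5370 = 1.909 d.
D_c = (k_1/k_a) L₀ e^(−k_1 t_c) = (0.238/0.775) × 16.0 × e^(−0.238×1.909) = 0.3071 × 16.0 × 0.6348 = 3.119 mg/L.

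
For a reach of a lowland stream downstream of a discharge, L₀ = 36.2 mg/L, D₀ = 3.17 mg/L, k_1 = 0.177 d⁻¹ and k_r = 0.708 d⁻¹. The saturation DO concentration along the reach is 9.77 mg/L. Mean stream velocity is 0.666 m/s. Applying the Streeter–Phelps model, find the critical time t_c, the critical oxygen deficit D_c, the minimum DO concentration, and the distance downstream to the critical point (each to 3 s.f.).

t_c = [1/(k_r−k_1)] ln[(k_r/k_1)(1 − D₀(k_r−k_1)/(k_1 L₀))]
= [1/(0.708−0.177)] ln[(0.708/0.177)(1 − 3.17×0.5310/(0.177×36.2))]
= (1/0.5310) ln[4.000 × 0.7373] = 1.883 × ln(2.949) = 1.883 × 1.082 = 2.037 d.
L(t_c) = L₀ e^(−k_1 t_c) = 36.2 × 0.6973 = 25.24 mg/L, and at the critical point k_r D_c = k_1 L, so D_c = (0.177/0.708) × 25.24 = 6.311 mg/L.
Minimum DO = C_s − D_c = 9.77 − 6.311 = 3.459 mg/L.
x_c = v t_c = 0.666 m/s × 2.037 d × 86400 s/d = 117200 m ≈ 117 km.

t_c ≈ 2.04 d; D_c ≈ 6.31 mg/L; min DO ≈ 3.46 mg/L; x_c ≈ 117 km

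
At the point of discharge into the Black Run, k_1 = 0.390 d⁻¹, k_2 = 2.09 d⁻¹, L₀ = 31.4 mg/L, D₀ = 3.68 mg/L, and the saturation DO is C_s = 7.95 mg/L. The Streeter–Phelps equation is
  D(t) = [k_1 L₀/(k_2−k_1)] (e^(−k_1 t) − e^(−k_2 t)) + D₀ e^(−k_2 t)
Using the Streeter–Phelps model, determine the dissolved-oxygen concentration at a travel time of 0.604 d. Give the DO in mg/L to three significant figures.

DO ≈ 3.26 mg/L

k_1 L₀/(k_2−k_1) = 0.390×31.4/(2.09−0.390) = 12.25/1.700 = 7.204 mg/L.
e^(−k_1 t) = e^(−0.390×0.6040) = 0.7901; e^(−k_2 t) = e^(−2.09×0.6040) = 0.2830.
D = 7.204 × (0.7901 − 0.2830) + 3.68 × 0.2830 = 3.653 + 1.041 = 4.695 mg/L.
DO = C_s − D = 7.95 − 4.695 = 3.255 mg/L.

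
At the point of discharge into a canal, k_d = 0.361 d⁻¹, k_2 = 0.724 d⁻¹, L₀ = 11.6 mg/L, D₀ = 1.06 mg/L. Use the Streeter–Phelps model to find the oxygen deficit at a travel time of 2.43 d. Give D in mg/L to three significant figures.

k_d L₀/(k_2−k_d) = 0.361×11.6/(0.724−0.361) = 4.188/0.3630 = 11.54 mg/L.
e^(−k_d t) = e^(−0.361×2.430) = 0.4159; e^(−k_2 t) = e^(−0.724×2.430) = 0.1722.
D = 11.54 × (0.4159 − 0.1722) + 1.06 × 0.1722 = 2.812 + 0.1825 = 2.995 mg/L.

D ≈ 2.99 mg/L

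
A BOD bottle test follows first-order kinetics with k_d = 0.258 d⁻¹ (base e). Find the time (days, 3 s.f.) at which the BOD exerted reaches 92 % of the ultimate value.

t ≈ 9.79 d

y/L₀ = 1 − e^(−k_d t) = 0.92 ⇒ e^(−k_d t) = 0.0800
t = −ln(0.0800) / 0.258 = 2.526 / 0.258 = 9.790 d.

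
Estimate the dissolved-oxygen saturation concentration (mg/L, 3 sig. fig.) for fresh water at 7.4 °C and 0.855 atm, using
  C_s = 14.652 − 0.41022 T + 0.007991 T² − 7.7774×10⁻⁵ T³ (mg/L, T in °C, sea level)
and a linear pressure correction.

At sea level: C_s = 14.652 − 0.41022×7.4 + 0.007991×7.4² − 7.7774×10⁻⁵×7.4³ = 12.02 mg/L.
Pressure correction: C_s' = 12.02 × 0.855 = 10.28 mg/L.

C_s ≈ 10.3 mg/L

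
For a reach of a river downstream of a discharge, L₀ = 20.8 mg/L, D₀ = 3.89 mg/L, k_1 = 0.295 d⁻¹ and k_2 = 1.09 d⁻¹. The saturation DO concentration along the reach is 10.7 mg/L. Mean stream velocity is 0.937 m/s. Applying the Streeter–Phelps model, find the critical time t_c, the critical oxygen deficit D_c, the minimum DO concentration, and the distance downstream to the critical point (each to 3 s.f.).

t_c ≈ 0.762 d; D_c ≈ 4.50 mg/L; min DO ≈ 6.20 mg/L; x_c ≈ 61.7 km

At the critical point dD/dt = 0, so k_1 L₀ e^(−k_1 t) = k_2 D. Substituting D(t) from the Streeter–Phelps equation and solving for t gives
t_c = ln[(k_2/k_1)(1 − D₀(k_2−k_1)/(k_1 L₀))] / (k_2−k_1).
Here k_2−k_1 = 0.7950 d⁻¹ and 1 − D₀(k_2−k_1)/(k_1 L₀) = 1 − 3.89×0.7950/(0.295×20.8) = 0.4960, so
t_c = ln(3.695 × 0.4960) / 0.7950 = 0.6058 / 0.7950 = 0.7620 d.
D_c = (k_1/k_2) L₀ e^(−k_1 t_c) = (0.295/1.09) × 20.8 × e^(−0.295×0.7620) = 0.2706 × 20.8 × 0.7987 = 4.496 mg/L.
Minimum DO = C_s − D_c = 10.7 − 4.496 = 6.204 mg/L.
x_c = v t_c = 0.937 m/s × 0.7620 d × 86400 s/d = 61690 m ≈ 61.7 km.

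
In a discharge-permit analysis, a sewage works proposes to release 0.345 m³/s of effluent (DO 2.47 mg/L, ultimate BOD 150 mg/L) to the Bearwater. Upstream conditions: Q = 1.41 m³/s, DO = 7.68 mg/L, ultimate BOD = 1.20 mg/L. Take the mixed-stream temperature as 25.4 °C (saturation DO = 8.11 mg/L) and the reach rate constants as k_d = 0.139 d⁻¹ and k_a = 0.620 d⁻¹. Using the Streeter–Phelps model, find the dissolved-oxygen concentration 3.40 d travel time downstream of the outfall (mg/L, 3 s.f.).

Mixed DO = (1.41×7.68 + 0.345×2.47)/(1.41+0.345) = 11.68/1.755 = 6.656 mg/L.
Mixed L₀ = (1.41×1.20 + 0.345×150)/(1.755) = 53.44/1.755 = 30.45 mg/L.
Initial deficit D₀ = C_s − DO₀ = 8.11 − 6.656 = 1.454 mg/L.
D(3.40) = [0.139×30.45/(0.620−0.139)](e^(−0.139×3.40) − e^(−0.620×3.40)) + 1.454 e^(−0.620×3.40)
= 8.800 × (0.6234 − 0.1215) + 1.454 × 0.1215 = 4.593 mg/L.
DO = 8.11 − 4.593 = 3.517 mg/L.

DO ≈ 3.52 mg/L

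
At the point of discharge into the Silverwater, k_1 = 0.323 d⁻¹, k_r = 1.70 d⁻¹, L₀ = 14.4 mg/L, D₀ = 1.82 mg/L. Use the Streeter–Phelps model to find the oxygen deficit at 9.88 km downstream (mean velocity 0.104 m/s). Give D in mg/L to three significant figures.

D ≈ 2.13 mg/L

Travel time t = x/v = 9.88 km / (0.104 m/s) = 9880 m / 0.104 m/s = 95000 s = 1.100 d.
k_1 L₀/(k_r−k_1) = 0.323×14.4/(1.70−0.323) = 4.651/1.377 = 3.378 mg/L.
e^(−k_1 t) = e^(−0.323×1.100) = 0.7011; e^(−k_r t) = e^(−1.70×1.100) = 0.1542.
D = 3.378 × (0.7011 − 0.1542) + 1.82 × 0.1542 = 1.847 + 0.2807 = 2.128 mg/L.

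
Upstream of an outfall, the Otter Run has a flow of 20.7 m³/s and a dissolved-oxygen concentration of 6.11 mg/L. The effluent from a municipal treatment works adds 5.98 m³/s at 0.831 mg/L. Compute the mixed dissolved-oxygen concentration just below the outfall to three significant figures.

4.93 mg/L

Flow-weighted mixing: C = (Q_r C_r + Q_w C_w)/(Q_r + Q_w)
= (20.7×6.11 + 5.98×0.831)/(20.7 + 5.98) = 131.4/26.68 = 4.927 mg/L.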